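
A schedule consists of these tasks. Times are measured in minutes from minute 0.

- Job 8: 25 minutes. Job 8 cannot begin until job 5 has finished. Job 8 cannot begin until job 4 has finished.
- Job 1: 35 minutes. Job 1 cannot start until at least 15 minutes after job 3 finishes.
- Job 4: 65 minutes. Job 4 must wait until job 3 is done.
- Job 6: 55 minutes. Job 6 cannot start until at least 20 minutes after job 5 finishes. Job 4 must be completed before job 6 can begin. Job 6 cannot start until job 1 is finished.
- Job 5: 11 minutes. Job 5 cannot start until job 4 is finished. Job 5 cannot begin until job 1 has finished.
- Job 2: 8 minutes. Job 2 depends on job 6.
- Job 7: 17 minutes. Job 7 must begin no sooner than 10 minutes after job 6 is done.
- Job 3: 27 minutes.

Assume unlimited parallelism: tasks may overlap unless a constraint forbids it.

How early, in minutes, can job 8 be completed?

Job 3 has no prerequisites, so it starts at minute 0 and finishes at minute 27.
Job 4 cannot begin until job 3 (finishes minute 27). It runs from minute 27 to 27 + 65 = minute 92.
Job 1 cannot begin until job 3 (finishes minute 27, plus 15-minute gap → minute 42). It runs from minute 42 to 42 + 35 = minute 77.
Job 5 needs all of job 4 (finishes minute 92); job 1 (finishes minute 77). That puts its earliest start at minute 92; it finishes at 92 + 11 = minute 103.
Job 8 cannot start until job 5 (finishes minute 103); job 4 (finishes minute 92). The controlling bound is minute 103, so job 8 finishes at 103 + 25 = minute 128.

128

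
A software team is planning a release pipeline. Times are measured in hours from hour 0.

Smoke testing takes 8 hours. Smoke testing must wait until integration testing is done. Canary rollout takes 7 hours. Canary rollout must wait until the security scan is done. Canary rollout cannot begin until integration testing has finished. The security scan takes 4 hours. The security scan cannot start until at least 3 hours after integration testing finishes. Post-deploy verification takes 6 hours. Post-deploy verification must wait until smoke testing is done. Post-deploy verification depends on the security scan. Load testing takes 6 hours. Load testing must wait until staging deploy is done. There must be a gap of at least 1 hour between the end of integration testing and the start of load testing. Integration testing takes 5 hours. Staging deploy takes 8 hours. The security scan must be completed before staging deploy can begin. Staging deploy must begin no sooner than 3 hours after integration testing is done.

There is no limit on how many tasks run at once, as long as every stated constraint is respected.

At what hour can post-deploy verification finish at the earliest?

19

Nothing blocks integration testing, so it runs from hour 0 to hour 5.
Smoke testing waits on integration testing (finishes hour 5), so it starts at hour 5 and finishes at 5 + 8 = hour 13.
The security scan cannot begin until integration testing (finishes hour 5, plus 3-hour gap → hour 8). It runs from hour 8 to 8 + 4 = hour 12.
Post-deploy verification has to wait for smoke testing (finishes hour 13); the security scan (finishes hour 12). The latest of these is hour 13, so post-deploy verification runs hour 13 to 13 + 6 = hour 19.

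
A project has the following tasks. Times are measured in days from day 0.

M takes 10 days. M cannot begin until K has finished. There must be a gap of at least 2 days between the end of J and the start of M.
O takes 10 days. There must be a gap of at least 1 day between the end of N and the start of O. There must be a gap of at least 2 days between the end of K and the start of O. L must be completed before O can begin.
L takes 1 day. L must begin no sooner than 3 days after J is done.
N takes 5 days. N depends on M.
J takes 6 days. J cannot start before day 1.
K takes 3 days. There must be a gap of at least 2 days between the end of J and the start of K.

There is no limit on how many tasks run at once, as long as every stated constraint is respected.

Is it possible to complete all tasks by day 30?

No

J cannot begin until its own release at day 1. It runs from day 1 to 1 + 6 = day 7.
L cannot begin until J (finishes day 7, plus 3-day gap → day 10). It runs from day 10 to 10 + 1 = day 11.
After J (finishes day 7, plus 2-day gap → day 9), K can start at day 9 and finishes at day 12.
M needs all of K (finishes day 12); J (finishes day 7, plus 2-day gap → day 9). That puts its earliest start at day 12; it finishes at 12 + 10 = day 22.
N waits on M (finishes day 22), so it starts at day 22 and finishes at 22 + 5 = day 27.
For O: N (finishes day 27, plus 1-day gap → day 28); K (finishes day 12, plus 2-day gap → day 14); L (finishes day 11). Taking the maximum gives a start of day 28, and it finishes at 28 + 10 = day 38.
The earliest everything can be done is day 38, which is after the deadline of 30, so it is not possible.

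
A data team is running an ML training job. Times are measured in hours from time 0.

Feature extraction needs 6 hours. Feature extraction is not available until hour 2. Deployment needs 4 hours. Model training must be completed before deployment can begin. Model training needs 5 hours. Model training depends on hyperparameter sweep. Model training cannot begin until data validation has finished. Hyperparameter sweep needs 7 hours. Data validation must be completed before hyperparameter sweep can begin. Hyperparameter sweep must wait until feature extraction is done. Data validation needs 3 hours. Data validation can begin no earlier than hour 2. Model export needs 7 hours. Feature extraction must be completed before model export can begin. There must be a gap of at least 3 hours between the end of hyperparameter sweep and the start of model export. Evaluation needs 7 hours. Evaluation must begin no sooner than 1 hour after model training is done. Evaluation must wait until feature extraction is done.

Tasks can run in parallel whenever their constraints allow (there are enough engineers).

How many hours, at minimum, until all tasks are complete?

28

Feature extraction cannot begin until its own release at hour 2. It runs from hour 2 to 2 + 6 = hour 8.
After its own release at hour 2, data validation can start at hour 2 and finishes at hour 5.
For hyperparameter sweep: data validation (finishes hour 5); feature extraction (finishes hour 8). Taking the maximum gives a start of hour 8, and it finishes at 8 + 7 = hour 15.
For model export: feature extraction (finishes hour 8); hyperparameter sweep (finishes hour 15, plus 3-hour gap → hour 18). Taking the maximum gives a start of hour 18, and it finishes at 18 + 7 = hour 25.
For model training: hyperparameter sweep (finishes hour 15); data validation (finishes hour 5). Taking the maximum gives a start of hour 15, and it finishes at 15 + 5 = hour 20.
Deployment waits on model training (finishes hour 20), so it starts at hour 20 and finishes at 20 + 4 = hour 24.
For evaluation: model training (finishes hour 20, plus 1-hour gap → hour 21); feature extraction (finishes hour 8). Taking the maximum gives a start of hour 21, and it finishes at 21 + 7 = hour 28.
All tasks are finished once the last one completes. Finish times: Data validation at 5, Feature extraction at 8, Hyperparameter sweep at 15, Model training at 20, Evaluation at 28, Model export at 25, Deployment at 24. The latest is hour 28.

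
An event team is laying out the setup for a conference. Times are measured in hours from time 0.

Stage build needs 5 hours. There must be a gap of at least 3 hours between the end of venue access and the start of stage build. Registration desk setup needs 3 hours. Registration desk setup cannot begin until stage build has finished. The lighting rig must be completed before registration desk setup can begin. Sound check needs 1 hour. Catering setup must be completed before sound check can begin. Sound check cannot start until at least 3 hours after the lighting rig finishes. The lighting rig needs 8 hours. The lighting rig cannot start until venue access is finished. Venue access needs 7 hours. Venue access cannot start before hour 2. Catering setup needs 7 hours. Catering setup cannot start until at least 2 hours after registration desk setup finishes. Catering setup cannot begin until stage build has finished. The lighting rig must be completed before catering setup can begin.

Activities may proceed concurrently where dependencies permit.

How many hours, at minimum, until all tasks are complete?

30

Venue access cannot begin until its own release at hour 2. It runs from hour 2 to 2 + 7 = hour 9.
The lighting rig cannot begin until venue access (finishes hour 9). It runs from hour 9 to 9 + 8 = hour 17.
Stage build cannot begin until venue access (finishes hour 9, plus 3-hour gap → hour 12). It runs from hour 12 to 12 + 5 = hour 17.
Registration desk setup needs all of stage build (finishes hour 17); the lighting rig (finishes hour 17). That puts its earliest start at hour 17; it finishes at 17 + 3 = hour 20.
Catering setup needs all of registration desk setup (finishes hour 20, plus 2-hour gap → hour 22); stage build (finishes hour 17); the lighting rig (finishes hour 17). That puts its earliest start at hour 22; it finishes at 22 + 7 = hour 29.
Sound check needs all of catering setup (finishes hour 29); the lighting rig (finishes hour 17, plus 3-hour gap → hour 20). That puts its earliest start at hour 29; it finishes at 29 + 1 = hour 30.
All tasks are finished once the last one completes. Finish times: Venue access at 9, Stage build at 17, The lighting rig at 17, Registration desk setup at 20, Catering setup at 29, Sound check at 30. The latest is hour 30.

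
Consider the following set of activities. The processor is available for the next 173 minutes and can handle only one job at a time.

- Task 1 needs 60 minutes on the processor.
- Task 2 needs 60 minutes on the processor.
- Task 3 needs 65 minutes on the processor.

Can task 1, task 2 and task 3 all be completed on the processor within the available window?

Running back to back, the jobs need 60 + 60 + 65 = 185 minutes on the processor.
Since 185 > 173, they cannot all fit.

No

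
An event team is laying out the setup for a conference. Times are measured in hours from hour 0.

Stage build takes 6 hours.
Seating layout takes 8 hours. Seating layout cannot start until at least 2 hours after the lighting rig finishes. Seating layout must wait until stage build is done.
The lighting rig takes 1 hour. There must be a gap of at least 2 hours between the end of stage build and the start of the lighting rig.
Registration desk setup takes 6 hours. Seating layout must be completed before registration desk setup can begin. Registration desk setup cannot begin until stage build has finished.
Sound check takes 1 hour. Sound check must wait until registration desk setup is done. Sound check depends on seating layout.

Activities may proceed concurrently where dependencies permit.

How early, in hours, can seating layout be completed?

Nothing blocks stage build, so it runs from hour 0 to hour 6.
The lighting rig waits on stage build (finishes hour 6, plus 2-hour gap → hour 8), so it starts at hour 8 and finishes at 8 + 1 = hour 9.
For seating layout: the lighting rig (finishes hour 9, plus 2-hour gap → hour 11); stage build (finishes hour 6). Taking the maximum gives a start of hour 11, and it finishes at 11 + 8 = hour 19.

19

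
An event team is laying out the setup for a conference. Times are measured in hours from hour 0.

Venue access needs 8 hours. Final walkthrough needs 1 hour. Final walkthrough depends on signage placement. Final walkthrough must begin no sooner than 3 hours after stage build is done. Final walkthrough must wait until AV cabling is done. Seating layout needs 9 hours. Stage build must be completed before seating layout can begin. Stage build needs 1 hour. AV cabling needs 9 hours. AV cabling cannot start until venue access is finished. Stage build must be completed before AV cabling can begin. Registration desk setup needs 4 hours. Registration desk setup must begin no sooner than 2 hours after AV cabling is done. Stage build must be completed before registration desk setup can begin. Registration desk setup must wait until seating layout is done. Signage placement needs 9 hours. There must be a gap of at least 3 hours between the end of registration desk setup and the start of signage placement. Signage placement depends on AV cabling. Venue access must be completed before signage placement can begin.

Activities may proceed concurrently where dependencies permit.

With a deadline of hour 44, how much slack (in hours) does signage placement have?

8

Stage build can start immediately at hour 0; it finishes at hour 1.
After stage build (finishes hour 1), seating layout can start at hour 1 and finishes at hour 10.
Venue access can start immediately at hour 0; it finishes at hour 8.
For AV cabling: venue access (finishes hour 8); stage build (finishes hour 1). Taking the maximum gives a start of hour 8, and it finishes at 8 + 9 = hour 17.
Registration desk setup has to wait for AV cabling (finishes hour 17, plus 2-hour gap → hour 19); stage build (finishes hour 1); seating layout (finishes hour 10). The latest of these is hour 19, so registration desk setup runs hour 19 to 19 + 4 = hour 23.
Signage placement cannot start until registration desk setup (finishes hour 23, plus 3-hour gap → hour 26); AV cabling (finishes hour 17); venue access (finishes hour 8). The controlling bound is hour 26, so signage placement finishes at 26 + 9 = hour 35.

Working backward from the deadline:
Nothing follows final walkthrough; the deadline of hour 44 is its only limit. It must start by 44 − 1 = hour 43.
Since final walkthrough (must start by hour 43) depends on it, signage placement must finish by hour 43. Backing off its 9-hour duration gives a latest start of hour 34.
So signage placement can start as early as hour 26 and as late as hour 34, giving 34 − 26 = 8 hours of slack.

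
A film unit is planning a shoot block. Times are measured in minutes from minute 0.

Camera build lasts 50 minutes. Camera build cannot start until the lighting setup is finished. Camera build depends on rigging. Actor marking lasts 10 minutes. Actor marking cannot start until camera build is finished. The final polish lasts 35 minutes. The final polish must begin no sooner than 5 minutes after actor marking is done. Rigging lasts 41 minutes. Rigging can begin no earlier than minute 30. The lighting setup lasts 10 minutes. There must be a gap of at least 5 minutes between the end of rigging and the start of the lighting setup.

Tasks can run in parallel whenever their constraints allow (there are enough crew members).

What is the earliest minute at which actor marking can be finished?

Rigging waits on its own release at minute 30, so it starts at minute 30 and finishes at 30 + 41 = minute 71.
After rigging (finishes minute 71, plus 5-minute gap → minute 76), the lighting setup can start at minute 76 and finishes at minute 86.
For camera build: the lighting setup (finishes minute 86); rigging (finishes minute 71). Taking the maximum gives a start of minute 86, and it finishes at 86 + 50 = minute 136.
Actor marking waits on camera build (finishes minute 136), so it starts at minute 136 and finishes at 136 + 10 = minute 146.

146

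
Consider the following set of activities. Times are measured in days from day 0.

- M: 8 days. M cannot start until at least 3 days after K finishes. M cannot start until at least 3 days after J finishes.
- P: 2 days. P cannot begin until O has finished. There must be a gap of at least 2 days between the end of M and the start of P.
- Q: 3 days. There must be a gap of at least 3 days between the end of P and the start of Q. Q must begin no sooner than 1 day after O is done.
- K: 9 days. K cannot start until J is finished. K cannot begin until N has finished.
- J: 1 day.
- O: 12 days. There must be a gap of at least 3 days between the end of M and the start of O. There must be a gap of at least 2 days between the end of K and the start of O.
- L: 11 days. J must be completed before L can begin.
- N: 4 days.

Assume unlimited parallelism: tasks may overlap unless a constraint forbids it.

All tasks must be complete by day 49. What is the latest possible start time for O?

29

Q must finish by day 49; it takes 3 days, so it must start by 49 − 3 = day 46.
P must finish before Q (must start by day 46, minus 3-day gap → day 43). With a 2-day duration, P must start by 43 − 2 = day 41.
O must finish in time for P (must start by day 41); Q (must start by day 46, minus 1-day gap → day 45). The tightest is day 41, so O must start by 41 − 12 = day 29.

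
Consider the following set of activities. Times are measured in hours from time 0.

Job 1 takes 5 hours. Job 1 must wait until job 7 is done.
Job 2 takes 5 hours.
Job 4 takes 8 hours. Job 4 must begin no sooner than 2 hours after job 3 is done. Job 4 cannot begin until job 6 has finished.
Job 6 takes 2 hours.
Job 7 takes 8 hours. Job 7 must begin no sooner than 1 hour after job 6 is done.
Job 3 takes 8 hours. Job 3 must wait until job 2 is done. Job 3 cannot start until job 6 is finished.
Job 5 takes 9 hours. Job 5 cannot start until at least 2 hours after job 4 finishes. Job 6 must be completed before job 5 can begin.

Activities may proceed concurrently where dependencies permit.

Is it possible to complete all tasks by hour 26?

No

Nothing blocks job 6, so it runs from hour 0 to hour 2.
After job 6 (finishes hour 2, plus 1-hour gap → hour 3), job 7 can start at hour 3 and finishes at hour 11.
After job 7 (finishes hour 11), job 1 can start at hour 11 and finishes at hour 16.
Job 2 can start immediately at hour 0; it finishes at hour 5.
Job 3 has to wait for job 2 (finishes hour 5); job 6 (finishes hour 2). The latest of these is hour 5, so job 3 runs hour 5 to 5 + 8 = hour 13.
Job 4 has to wait for job 3 (finishes hour 13, plus 2-hour gap → hour 15); job 6 (finishes hour 2). The latest of these is hour 15, so job 4 runs hour 15 to 15 + 8 = hour 23.
Job 5 cannot start until job 4 (finishes hour 23, plus 2-hour gap → hour 25); job 6 (finishes hour 2). The controlling bound is hour 25, so job 5 finishes at 25 + 9 = hour 34.
The earliest everything can be done is hour 34, which is after the deadline of 26, so it is not possible.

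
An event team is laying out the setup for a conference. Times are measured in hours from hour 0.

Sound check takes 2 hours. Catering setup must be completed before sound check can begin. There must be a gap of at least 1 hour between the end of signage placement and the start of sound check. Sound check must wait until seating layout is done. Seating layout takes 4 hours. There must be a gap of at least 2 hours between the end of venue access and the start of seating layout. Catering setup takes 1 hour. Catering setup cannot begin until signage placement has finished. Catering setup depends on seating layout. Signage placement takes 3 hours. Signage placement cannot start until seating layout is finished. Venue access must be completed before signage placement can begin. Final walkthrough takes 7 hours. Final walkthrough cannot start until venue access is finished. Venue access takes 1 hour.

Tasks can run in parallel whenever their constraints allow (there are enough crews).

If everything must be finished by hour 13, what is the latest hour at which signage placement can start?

Nothing follows sound check; the deadline of hour 13 is its only limit. It must start by 13 − 2 = hour 11.
Catering setup has to be done before sound check (must start by hour 11). That means finishing by hour 11, i.e. starting by 11 − 1 = hour 10.
Signage placement feeds catering setup (must start by hour 10); sound check (must start by hour 11, minus 1-hour gap → hour 10). Taking the minimum, signage placement must finish by hour 10 and start by 10 − 3 = hour 7.

7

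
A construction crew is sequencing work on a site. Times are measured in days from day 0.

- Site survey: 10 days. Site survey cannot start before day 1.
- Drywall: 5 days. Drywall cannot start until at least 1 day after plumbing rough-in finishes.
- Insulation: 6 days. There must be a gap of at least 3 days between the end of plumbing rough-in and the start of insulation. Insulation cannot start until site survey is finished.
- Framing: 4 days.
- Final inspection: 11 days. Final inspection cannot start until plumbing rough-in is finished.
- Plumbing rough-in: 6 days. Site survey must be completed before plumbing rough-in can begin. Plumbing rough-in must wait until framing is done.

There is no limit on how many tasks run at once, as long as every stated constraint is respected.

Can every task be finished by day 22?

No

Framing can start immediately at day 0; it finishes at day 4.
Site survey waits on its own release at day 1, so it starts at day 1 and finishes at 1 + 10 = day 11.
For plumbing rough-in: site survey (finishes day 11); framing (finishes day 4). Taking the maximum gives a start of day 11, and it finishes at 11 + 6 = day 17.
After plumbing rough-in (finishes day 17), final inspection can start at day 17 and finishes at day 28.
After plumbing rough-in (finishes day 17, plus 1-day gap → day 18), drywall can start at day 18 and finishes at day 23.
Insulation has to wait for plumbing rough-in (finishes day 17, plus 3-day gap → day 20); site survey (finishes day 11). The latest of these is day 20, so insulation runs day 20 to 20 + 6 = day 26.
The earliest everything can be done is day 28, which is after the deadline of 22, so it is not possible.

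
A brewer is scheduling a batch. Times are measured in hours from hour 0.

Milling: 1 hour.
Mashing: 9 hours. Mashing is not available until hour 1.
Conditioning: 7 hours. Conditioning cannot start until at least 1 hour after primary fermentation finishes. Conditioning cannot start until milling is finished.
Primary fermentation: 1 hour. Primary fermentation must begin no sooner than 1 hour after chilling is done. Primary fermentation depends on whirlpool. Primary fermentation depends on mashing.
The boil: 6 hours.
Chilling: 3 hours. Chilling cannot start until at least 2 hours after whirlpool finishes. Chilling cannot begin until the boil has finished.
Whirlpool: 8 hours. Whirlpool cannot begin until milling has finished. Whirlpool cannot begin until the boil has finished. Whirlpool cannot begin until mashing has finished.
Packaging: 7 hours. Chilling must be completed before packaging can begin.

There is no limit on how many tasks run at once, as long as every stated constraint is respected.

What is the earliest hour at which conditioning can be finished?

33

The boil can start immediately at hour 0; it finishes at hour 6.
After its own release at hour 1, mashing can start at hour 1 and finishes at hour 10.
Milling has no prerequisites, so it starts at hour 0 and finishes at hour 1.
For whirlpool: milling (finishes hour 1); the boil (finishes hour 6); mashing (finishes hour 10). Taking the maximum gives a start of hour 10, and it finishes at 10 + 8 = hour 18.
For chilling: whirlpool (finishes hour 18, plus 2-hour gap → hour 20); the boil (finishes hour 6). Taking the maximum gives a start of hour 20, and it finishes at 20 + 3 = hour 23.
Primary fermentation cannot start until chilling (finishes hour 23, plus 1-hour gap → hour 24); whirlpool (finishes hour 18); mashing (finishes hour 10). The controlling bound is hour 24, so primary fermentation finishes at 24 + 1 = hour 25.
Conditioning cannot start until primary fermentation (finishes hour 25, plus 1-hour gap → hour 26); milling (finishes hour 1). The controlling bound is hour 26, so conditioning finishes at 26 + 7 = hour 33.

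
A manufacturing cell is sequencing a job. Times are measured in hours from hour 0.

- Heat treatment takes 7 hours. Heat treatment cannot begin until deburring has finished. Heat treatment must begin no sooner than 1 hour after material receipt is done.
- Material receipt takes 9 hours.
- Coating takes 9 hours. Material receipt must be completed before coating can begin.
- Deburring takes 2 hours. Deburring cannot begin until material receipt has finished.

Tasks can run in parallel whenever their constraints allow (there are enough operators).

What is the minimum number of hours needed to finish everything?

18

Material receipt can start immediately at hour 0; it finishes at hour 9.
Coating cannot begin until material receipt (finishes hour 9). It runs from hour 9 to 9 + 9 = hour 18.
Deburring cannot begin until material receipt (finishes hour 9). It runs from hour 9 to 9 + 2 = hour 11.
Heat treatment needs all of deburring (finishes hour 11); material receipt (finishes hour 9, plus 1-hour gap → hour 10). That puts its earliest start at hour 11; it finishes at 11 + 7 = hour 18.
All tasks are finished once the last one completes. Finish times: Material receipt at 9, Deburring at 11, Heat treatment at 18, Coating at 18. The latest is hour 18.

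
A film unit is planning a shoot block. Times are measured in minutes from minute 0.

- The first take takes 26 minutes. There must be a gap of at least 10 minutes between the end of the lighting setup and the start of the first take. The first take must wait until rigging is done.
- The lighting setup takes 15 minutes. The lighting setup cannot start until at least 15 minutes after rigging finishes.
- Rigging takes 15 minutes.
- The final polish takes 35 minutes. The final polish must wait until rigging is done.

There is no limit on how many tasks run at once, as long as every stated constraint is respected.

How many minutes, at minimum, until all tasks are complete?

Rigging can start immediately at minute 0; it finishes at minute 15.
The final polish cannot begin until rigging (finishes minute 15). It runs from minute 15 to 15 + 35 = minute 50.
The lighting setup waits on rigging (finishes minute 15, plus 15-minute gap → minute 30), so it starts at minute 30 and finishes at 30 + 15 = minute 45.
The first take has to wait for the lighting setup (finishes minute 45, plus 10-minute gap → minute 55); rigging (finishes minute 15). The latest of these is minute 55, so the first take runs minute 55 to 55 + 26 = minute 81.
All tasks are finished once the last one completes. Finish times: Rigging at 15, The lighting setup at 45, The final polish at 50, The first take at 81. The latest is minute 81.

81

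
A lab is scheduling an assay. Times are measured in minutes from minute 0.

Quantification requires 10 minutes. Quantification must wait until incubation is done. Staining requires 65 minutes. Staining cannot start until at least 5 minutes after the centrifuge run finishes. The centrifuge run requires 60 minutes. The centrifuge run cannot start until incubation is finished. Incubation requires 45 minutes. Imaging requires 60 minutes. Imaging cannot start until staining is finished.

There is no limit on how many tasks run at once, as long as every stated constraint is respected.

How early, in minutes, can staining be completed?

Incubation has no prerequisites, so it starts at minute 0 and finishes at minute 45.
The centrifuge run waits on incubation (finishes minute 45), so it starts at minute 45 and finishes at 45 + 60 = minute 105.
Staining cannot begin until the centrifuge run (finishes minute 105, plus 5-minute gap → minute 110). It runs from minute 110 to 110 + 65 = minute 175.

175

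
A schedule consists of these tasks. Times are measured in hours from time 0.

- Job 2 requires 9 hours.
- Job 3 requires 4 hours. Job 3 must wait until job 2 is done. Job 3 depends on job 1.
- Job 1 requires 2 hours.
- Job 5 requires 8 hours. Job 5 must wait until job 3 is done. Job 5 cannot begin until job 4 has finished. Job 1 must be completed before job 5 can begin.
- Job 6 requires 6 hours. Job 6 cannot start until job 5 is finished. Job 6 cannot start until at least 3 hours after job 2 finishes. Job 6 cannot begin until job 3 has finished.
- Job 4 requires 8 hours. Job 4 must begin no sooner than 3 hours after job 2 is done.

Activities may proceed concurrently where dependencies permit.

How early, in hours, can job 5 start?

Job 2 can start immediately at hour 0; it finishes at hour 9.
Job 4 waits on job 2 (finishes hour 9, plus 3-hour gap → hour 12), so it starts at hour 12 and finishes at 12 + 8 = hour 20.
Job 1 has no prerequisites, so it starts at hour 0 and finishes at hour 2.
Job 3 needs all of job 2 (finishes hour 9); job 1 (finishes hour 2). That puts its earliest start at hour 9; it finishes at 9 + 4 = hour 13.
Job 5 waits on job 3 (finishes hour 13); job 4 (finishes hour 20); job 1 (finishes hour 2). The latest of these is hour 20, which is the earliest job 5 can start.

20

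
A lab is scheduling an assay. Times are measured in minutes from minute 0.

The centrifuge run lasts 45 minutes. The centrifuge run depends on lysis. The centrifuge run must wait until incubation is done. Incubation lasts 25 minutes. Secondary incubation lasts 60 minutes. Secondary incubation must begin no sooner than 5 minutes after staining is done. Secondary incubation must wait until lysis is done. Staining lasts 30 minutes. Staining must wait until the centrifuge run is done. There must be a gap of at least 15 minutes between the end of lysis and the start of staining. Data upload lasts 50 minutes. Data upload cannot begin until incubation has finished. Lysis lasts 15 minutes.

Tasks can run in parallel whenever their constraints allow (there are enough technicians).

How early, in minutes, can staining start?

70

Nothing blocks incubation, so it runs from minute 0 to minute 25.
Lysis has no prerequisites, so it starts at minute 0 and finishes at minute 15.
The centrifuge run needs all of lysis (finishes minute 15); incubation (finishes minute 25). That puts its earliest start at minute 25; it finishes at 25 + 45 = minute 70.
Staining waits on the centrifuge run (finishes minute 70); lysis (finishes minute 15, plus 15-minute gap → minute 30). The latest of these is minute 70, which is the earliest staining can start.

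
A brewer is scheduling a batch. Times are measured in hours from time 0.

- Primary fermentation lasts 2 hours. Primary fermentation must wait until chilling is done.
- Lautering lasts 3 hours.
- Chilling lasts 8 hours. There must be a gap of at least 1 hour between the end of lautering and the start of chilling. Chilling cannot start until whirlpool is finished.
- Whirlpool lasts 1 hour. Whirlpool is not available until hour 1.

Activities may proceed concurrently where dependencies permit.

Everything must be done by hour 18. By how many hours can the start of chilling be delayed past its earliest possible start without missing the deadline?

4

Whirlpool cannot begin until its own release at hour 1. It runs from hour 1 to 1 + 1 = hour 2.
Lautering has no prerequisites, so it starts at hour 0 and finishes at hour 3.
Chilling needs all of lautering (finishes hour 3, plus 1-hour gap → hour 4); whirlpool (finishes hour 2). That puts its earliest start at hour 4; it finishes at 4 + 8 = hour 12.

Working backward from the deadline:
To finish by hour 18, primary fermentation (duration 2) must start no later than hour 16.
Since primary fermentation (must start by hour 16) depends on it, chilling must finish by hour 16. Backing off its 8-hour duration gives a latest start of hour 8.
So chilling can start as early as hour 4 and as late as hour 8, giving 8 − 4 = 4 hours of slack.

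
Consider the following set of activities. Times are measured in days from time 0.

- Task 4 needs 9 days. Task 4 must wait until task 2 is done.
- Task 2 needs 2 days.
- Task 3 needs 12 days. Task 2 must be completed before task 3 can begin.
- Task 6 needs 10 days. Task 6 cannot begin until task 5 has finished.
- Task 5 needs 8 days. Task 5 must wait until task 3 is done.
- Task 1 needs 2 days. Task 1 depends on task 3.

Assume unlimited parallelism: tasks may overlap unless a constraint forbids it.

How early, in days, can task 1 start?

14

Task 2 can start immediately at day 0; it finishes at day 2.
Task 3 waits on task 2 (finishes day 2), so it starts at day 2 and finishes at 2 + 12 = day 14.
Task 1 waits on task 3 (finishes day 14), so the earliest it can start is day 14.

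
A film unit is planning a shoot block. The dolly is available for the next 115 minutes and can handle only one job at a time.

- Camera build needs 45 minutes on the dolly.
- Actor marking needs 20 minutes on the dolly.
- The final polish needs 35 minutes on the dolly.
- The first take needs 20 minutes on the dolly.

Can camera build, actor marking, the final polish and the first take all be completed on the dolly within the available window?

Running back to back, the jobs need 45 + 20 + 35 + 20 = 120 minutes on the dolly.
Since 120 > 115, they cannot all fit.

No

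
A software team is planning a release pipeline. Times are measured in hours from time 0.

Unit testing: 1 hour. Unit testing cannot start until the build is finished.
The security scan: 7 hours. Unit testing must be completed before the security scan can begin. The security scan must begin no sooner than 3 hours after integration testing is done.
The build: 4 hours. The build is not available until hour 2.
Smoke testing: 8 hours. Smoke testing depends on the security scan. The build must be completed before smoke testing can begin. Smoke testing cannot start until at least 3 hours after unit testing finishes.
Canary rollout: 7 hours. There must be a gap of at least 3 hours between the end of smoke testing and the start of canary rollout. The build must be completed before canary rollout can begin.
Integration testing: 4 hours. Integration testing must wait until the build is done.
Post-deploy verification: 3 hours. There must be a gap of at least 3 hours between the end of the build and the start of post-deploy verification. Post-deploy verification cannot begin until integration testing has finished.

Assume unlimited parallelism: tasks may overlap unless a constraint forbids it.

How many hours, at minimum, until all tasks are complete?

38

After its own release at hour 2, the build can start at hour 2 and finishes at hour 6.
Integration testing cannot begin until the build (finishes hour 6). It runs from hour 6 to 6 + 4 = hour 10.
Post-deploy verification has to wait for the build (finishes hour 6, plus 3-hour gap → hour 9); integration testing (finishes hour 10). The latest of these is hour 10, so post-deploy verification runs hour 10 to 10 + 3 = hour 13.
After the build (finishes hour 6), unit testing can start at hour 6 and finishes at hour 7.
For the security scan: unit testing (finishes hour 7); integration testing (finishes hour 10, plus 3-hour gap → hour 13). Taking the maximum gives a start of hour 13, and it finishes at 13 + 7 = hour 20.
Smoke testing needs all of the security scan (finishes hour 20); the build (finishes hour 6); unit testing (finishes hour 7, plus 3-hour gap → hour 10). That puts its earliest start at hour 20; it finishes at 20 + 8 = hour 28.
Canary rollout cannot start until smoke testing (finishes hour 28, plus 3-hour gap → hour 31); the build (finishes hour 6). The controlling bound is hour 31, so canary rollout finishes at 31 + 7 = hour 38.
All tasks are finished once the last one completes. Finish times: The build at 6, Unit testing at 7, Integration testing at 10, The security scan at 20, Smoke testing at 28, Canary rollout at 38, Post-deploy verification at 13. The latest is hour 38.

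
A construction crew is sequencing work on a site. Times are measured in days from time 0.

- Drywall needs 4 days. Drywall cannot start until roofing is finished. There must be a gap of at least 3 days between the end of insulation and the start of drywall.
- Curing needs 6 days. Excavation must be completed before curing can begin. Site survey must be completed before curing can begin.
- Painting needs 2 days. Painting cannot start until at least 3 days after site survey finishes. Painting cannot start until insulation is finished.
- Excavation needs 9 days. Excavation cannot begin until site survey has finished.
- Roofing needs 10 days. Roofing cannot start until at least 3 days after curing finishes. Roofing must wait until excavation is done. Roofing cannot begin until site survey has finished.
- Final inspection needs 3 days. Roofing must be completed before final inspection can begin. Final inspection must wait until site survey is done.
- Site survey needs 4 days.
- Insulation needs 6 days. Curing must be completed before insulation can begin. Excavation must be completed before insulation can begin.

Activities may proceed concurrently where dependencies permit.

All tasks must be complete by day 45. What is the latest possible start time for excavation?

Drywall must finish by day 45; it takes 4 days, so it must start by 45 − 4 = day 41.
Final inspection must finish by day 45; it takes 3 days, so it must start by 45 − 3 = day 42.
Roofing must finish in time for drywall (must start by day 41); final inspection (must start by day 42). The tightest is day 41, so roofing must start by 41 − 10 = day 31.
Painting has no dependents, so it just needs to finish by day 45. Starting by 45 − 2 = day 43 achieves that.
For insulation: drywall (must start by day 41, minus 3-day gap → day 38); painting (must start by day 43). The most restrictive is day 38; with a 6-day duration, insulation must start by day 32.
Curing feeds roofing (must start by day 31, minus 3-day gap → day 28); insulation (must start by day 32). Taking the minimum, curing must finish by day 28 and start by 28 − 6 = day 22.
Excavation must finish in time for curing (must start by day 22); roofing (must start by day 31); insulation (must start by day 32). The tightest is day 22, so excavation must start by 22 − 9 = day 13.

13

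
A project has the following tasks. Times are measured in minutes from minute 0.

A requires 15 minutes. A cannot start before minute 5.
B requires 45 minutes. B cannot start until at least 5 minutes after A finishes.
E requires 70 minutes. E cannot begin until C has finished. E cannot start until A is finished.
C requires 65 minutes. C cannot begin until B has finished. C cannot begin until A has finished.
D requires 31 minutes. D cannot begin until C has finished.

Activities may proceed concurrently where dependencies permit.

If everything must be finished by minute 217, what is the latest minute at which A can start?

D must finish by minute 217; it takes 31 minutes, so it must start by 217 − 31 = minute 186.
E has no dependents, so it just needs to finish by minute 217. Starting by 217 − 70 = minute 147 achieves that.
C has several dependents: D (must start by minute 186); E (must start by minute 147). The earliest of those limits is minute 147, so C must start by 147 − 65 = minute 82.
B must finish before C (must start by minute 82). With a 45-minute duration, B must start by 82 − 45 = minute 37.
A feeds B (must start by minute 37, minus 5-minute gap → minute 32); C (must start by minute 82); E (must start by minute 147). Taking the minimum, A must finish by minute 32 and start by 32 − 15 = minute 17.

17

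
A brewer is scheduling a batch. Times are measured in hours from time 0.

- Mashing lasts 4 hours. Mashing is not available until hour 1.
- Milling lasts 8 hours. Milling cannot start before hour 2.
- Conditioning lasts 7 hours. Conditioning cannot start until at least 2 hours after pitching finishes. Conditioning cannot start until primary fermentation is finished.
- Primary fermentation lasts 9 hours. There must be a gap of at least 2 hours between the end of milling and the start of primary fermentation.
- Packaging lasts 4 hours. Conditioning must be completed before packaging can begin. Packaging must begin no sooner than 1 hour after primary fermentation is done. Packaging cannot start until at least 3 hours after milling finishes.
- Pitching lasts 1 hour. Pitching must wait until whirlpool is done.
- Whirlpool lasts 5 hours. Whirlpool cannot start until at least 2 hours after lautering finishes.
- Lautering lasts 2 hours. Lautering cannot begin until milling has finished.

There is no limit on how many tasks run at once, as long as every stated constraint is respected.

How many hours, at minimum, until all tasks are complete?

33

Mashing waits on its own release at hour 1, so it starts at hour 1 and finishes at 1 + 4 = hour 5.
Milling waits on its own release at hour 2, so it starts at hour 2 and finishes at 2 + 8 = hour 10.
Primary fermentation waits on milling (finishes hour 10, plus 2-hour gap → hour 12), so it starts at hour 12 and finishes at 12 + 9 = hour 21.
After milling (finishes hour 10), lautering can start at hour 10 and finishes at hour 12.
After lautering (finishes hour 12, plus 2-hour gap → hour 14), whirlpool can start at hour 14 and finishes at hour 19.
After whirlpool (finishes hour 19), pitching can start at hour 19 and finishes at hour 20.
Conditioning needs all of pitching (finishes hour 20, plus 2-hour gap → hour 22); primary fermentation (finishes hour 21). That puts its earliest start at hour 22; it finishes at 22 + 7 = hour 29.
For packaging: conditioning (finishes hour 29); primary fermentation (finishes hour 21, plus 1-hour gap → hour 22); milling (finishes hour 10, plus 3-hour gap → hour 13). Taking the maximum gives a start of hour 29, and it finishes at 29 + 4 = hour 33.
All tasks are finished once the last one completes. Finish times: Milling at 10, Mashing at 5, Lautering at 12, Whirlpool at 19, Pitching at 20, Primary fermentation at 21, Conditioning at 29, Packaging at 33. The latest is hour 33.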